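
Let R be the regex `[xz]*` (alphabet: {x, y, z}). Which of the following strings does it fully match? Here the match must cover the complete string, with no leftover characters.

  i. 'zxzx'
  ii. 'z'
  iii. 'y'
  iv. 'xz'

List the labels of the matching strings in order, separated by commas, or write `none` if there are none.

i, ii, iv

i → match
ii → match
iii → no match
iv → match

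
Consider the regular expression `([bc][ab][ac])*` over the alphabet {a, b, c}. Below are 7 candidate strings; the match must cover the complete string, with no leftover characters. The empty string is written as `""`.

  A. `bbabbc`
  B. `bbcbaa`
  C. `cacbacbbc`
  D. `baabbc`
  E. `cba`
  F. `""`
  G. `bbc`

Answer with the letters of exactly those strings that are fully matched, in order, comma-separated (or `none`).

A → match
B → match
C → match
D → match
E → match
F → match
G → match

A, B, C, D, E, F, G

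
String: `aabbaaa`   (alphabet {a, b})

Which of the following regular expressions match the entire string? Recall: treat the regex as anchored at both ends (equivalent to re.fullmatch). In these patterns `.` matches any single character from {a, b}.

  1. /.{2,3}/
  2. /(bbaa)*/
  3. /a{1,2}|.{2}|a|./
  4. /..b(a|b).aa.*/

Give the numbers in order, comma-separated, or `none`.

4

1 → no match
2 → no match
3 → no match
4 → match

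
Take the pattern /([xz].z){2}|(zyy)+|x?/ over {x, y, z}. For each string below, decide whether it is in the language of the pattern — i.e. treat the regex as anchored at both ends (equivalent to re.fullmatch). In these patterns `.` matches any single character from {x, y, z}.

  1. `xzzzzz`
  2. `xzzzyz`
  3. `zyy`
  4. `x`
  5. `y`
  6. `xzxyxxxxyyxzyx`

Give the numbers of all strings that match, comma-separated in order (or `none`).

1 → match
2 → match
3 → match
4 → match
5 → no match
6 → no match

1, 2, 3, 4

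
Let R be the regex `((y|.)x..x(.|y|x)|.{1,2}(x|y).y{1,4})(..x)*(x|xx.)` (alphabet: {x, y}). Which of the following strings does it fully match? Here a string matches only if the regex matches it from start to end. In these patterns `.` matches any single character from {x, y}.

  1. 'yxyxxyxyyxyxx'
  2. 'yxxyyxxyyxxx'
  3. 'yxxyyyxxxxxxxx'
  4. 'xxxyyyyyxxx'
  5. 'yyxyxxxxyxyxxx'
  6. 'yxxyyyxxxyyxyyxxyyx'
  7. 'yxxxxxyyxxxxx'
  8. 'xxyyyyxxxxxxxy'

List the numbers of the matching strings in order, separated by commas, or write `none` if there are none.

3, 4, 5, 7, 8

1 → no match
2. 'yxxyyxxyyxxx' → no match
3 → match
4. 'xxxyyyyyxxx' → match
5 → match
6 → no match
7 → match
8 → match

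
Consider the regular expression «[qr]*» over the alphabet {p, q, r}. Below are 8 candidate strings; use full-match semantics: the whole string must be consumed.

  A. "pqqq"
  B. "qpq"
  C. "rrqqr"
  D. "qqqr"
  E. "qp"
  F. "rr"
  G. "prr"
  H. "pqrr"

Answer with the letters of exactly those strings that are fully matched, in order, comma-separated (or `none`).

A → no match
B → no match
C → match
D → match
E → no match
F → match
G → no match
H → no match

C, D, F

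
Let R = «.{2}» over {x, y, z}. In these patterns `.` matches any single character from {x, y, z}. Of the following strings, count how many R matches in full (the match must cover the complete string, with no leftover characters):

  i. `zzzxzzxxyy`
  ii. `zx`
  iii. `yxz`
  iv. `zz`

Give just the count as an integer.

2

i → no match
ii → match
iii → no match
iv → match
Total matched: 2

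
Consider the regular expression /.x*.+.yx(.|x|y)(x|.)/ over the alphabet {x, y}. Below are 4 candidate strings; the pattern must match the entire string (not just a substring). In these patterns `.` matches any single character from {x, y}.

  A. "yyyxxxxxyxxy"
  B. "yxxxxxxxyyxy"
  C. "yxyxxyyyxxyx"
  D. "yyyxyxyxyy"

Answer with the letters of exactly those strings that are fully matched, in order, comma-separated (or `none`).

A, D

A → match
B → no match
C → no match
D → match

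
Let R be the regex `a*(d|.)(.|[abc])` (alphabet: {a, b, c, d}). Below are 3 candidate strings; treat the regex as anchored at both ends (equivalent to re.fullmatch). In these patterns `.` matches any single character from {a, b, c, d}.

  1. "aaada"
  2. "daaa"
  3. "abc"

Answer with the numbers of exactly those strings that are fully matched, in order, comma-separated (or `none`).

1, 3

1 → match
2 → no match
3 → match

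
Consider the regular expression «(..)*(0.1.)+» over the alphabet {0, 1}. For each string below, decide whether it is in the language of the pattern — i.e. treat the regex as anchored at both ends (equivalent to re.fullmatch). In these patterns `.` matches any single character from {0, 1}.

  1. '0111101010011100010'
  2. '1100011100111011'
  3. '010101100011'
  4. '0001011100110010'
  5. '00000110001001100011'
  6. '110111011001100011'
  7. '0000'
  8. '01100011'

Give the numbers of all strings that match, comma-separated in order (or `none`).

1 → no match
2 → no match
3. '010101100011' → match
4 → match
5 → match
6 → match
7. '0000' → no match
8. '01100011' → match

3, 4, 5, 6, 8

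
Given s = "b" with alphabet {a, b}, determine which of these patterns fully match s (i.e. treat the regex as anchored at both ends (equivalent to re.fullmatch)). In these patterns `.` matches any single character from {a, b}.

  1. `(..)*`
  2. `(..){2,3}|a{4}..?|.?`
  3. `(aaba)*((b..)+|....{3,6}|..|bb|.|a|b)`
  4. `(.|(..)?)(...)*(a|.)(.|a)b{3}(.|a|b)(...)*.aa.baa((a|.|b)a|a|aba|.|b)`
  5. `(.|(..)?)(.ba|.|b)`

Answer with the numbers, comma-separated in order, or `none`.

2, 3, 5

1 → no match
2 → match
3 → match
4 → no match
5 → match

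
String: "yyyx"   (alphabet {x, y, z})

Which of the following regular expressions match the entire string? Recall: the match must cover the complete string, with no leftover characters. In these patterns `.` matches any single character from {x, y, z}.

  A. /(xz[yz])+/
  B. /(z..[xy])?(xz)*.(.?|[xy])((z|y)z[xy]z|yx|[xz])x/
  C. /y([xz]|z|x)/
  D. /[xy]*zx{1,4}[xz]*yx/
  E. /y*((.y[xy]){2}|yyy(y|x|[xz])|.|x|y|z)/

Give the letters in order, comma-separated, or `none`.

E

A → no match — must start with "xz"
B → no match
C → no match
D → no match
E → match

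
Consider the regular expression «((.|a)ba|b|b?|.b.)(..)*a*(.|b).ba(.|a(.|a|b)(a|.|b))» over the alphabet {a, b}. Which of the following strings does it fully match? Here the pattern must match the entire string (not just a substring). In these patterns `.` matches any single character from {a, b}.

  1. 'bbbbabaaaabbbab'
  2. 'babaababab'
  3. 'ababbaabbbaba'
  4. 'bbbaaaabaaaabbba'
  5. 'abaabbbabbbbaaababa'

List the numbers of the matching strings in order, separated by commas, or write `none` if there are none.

1 → match
2. 'babaababab' → match
3 → no match
4 → no match
5 → no match

1, 2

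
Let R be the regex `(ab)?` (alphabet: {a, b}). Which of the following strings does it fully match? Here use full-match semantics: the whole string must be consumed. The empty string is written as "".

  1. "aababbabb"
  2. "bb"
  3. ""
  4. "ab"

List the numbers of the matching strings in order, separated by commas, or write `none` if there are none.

1. "aababbabb" → no match
2. "bb" → no match
3. "" → match
4. "ab" → match

3, 4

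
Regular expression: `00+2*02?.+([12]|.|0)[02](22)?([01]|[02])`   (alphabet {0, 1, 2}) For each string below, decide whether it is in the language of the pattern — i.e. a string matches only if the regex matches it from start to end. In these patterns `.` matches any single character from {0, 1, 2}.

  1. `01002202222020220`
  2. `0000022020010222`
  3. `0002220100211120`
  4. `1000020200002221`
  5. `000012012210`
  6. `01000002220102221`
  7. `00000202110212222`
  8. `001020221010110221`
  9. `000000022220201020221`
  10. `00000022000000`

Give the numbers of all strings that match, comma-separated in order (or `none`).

1 → no match — must start with `00`
2 → match
3 → match
4 → no match — must start with `00`
5 → no match
6 → no match — must start with `00`
7 → match
8 → no match
9 → match
10 → match

2, 3, 7, 9, 10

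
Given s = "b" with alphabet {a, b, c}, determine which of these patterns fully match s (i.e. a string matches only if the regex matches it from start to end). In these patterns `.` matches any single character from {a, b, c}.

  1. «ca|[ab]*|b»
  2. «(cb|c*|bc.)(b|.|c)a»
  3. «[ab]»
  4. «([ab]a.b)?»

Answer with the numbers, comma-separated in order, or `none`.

1, 3

1 → match
2 → no match — must end with "a"
3 → match
4 → no match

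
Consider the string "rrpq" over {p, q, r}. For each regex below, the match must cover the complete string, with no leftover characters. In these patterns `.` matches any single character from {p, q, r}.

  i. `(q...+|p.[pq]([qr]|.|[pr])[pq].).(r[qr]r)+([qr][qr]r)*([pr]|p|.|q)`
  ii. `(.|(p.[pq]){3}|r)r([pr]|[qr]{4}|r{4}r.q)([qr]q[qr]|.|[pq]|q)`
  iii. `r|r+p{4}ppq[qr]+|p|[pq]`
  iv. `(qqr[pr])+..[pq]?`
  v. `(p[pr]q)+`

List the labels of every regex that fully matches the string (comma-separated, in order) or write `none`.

ii

i → no match
ii → match
iii → no match
iv → no match — must start with "qqr"
v → no match — must start with "p"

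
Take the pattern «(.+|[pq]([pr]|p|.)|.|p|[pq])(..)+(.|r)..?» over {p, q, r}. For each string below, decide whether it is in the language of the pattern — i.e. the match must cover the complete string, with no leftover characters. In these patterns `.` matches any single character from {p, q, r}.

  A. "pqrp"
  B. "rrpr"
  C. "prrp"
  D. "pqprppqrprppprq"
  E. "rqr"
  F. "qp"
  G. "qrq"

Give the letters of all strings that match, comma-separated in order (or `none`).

A → no match
B → no match
C → no match
D → match
E → no match
F → no match
G → no match

D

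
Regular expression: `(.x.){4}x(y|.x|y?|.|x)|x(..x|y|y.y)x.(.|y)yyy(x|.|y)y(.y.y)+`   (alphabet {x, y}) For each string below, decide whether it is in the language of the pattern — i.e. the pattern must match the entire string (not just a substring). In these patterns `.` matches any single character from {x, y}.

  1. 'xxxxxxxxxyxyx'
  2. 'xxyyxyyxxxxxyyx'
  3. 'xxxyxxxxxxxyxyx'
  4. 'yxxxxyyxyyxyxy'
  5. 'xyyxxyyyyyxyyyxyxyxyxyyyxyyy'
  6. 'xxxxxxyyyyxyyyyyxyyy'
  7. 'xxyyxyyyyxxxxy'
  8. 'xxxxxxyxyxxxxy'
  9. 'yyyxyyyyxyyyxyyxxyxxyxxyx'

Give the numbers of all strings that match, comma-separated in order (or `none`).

1, 3, 4, 5, 6, 8

1 → match
2 → no match
3 → match
4 → match
5 → match
6 → match
7 → no match
8 → match
9 → no match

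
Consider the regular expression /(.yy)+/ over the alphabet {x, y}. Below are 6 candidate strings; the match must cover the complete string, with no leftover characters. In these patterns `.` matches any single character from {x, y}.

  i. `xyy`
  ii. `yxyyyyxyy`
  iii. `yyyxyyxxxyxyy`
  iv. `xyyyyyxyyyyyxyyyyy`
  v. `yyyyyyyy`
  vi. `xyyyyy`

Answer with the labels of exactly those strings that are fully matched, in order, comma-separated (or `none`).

i → match
ii → no match
iii → no match
iv → match
v → no match
vi → match

i, iv, vi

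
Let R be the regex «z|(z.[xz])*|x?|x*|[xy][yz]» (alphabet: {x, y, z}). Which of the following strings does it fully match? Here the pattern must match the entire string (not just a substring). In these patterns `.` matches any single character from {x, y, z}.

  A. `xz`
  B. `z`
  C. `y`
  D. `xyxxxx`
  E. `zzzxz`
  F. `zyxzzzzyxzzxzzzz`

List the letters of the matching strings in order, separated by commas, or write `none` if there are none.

A. `xz` → match
B. `z` → match
C. `y` → no match
D. `xyxxxx` → no match
E. `zzzxz` → no match
F → no match

A, B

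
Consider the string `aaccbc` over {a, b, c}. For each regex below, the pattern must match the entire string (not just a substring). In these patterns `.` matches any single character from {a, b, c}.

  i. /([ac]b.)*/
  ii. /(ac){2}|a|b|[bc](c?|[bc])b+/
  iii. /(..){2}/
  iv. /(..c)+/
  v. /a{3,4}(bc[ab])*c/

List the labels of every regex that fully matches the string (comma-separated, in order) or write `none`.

iv

i → no match
ii → no match
iii → no match
iv → match
v → no match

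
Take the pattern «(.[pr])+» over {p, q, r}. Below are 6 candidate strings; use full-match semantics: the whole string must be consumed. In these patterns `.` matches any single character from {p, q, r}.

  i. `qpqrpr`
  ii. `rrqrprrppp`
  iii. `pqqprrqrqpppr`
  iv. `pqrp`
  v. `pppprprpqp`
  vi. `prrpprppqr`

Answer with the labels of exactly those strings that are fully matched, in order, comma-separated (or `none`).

i, ii, v, vi

i → match
ii → match
iii → no match
iv → no match
v → match
vi → match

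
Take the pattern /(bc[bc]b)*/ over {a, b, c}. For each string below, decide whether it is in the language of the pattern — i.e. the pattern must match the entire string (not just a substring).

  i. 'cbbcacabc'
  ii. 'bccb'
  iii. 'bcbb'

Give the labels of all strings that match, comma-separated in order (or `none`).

i. 'cbbcacabc' → no match
ii. 'bccb' → match
iii. 'bcbb' → match

ii, iii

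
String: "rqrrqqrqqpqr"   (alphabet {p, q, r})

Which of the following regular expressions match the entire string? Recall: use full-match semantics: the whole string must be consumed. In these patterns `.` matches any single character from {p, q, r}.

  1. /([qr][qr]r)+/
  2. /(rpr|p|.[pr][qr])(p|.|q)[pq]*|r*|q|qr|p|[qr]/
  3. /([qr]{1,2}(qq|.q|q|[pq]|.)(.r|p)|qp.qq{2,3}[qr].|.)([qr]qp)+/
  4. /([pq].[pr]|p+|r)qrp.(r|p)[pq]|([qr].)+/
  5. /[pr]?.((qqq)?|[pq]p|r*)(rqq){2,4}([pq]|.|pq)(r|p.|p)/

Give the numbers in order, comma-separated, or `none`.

1 → no match
2 → no match
3 → no match — must end with "qp"
4 → match
5 → match

4, 5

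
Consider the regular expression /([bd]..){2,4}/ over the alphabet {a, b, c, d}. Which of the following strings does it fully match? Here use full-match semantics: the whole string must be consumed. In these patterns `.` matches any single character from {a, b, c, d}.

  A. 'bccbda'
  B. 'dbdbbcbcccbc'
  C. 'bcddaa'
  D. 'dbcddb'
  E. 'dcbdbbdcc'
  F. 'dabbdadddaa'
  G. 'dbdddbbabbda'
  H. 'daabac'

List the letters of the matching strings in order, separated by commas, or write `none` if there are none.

A, C, D, E, G, H

A → match
B → no match
C → match
D → match
E → match
F → no match
G → match
H → match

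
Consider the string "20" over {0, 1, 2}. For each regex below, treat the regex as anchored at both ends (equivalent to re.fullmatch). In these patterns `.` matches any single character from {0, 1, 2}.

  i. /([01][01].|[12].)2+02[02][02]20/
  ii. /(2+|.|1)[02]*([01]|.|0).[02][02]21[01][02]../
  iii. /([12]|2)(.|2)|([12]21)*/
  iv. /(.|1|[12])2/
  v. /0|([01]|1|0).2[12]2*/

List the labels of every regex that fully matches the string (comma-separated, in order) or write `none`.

iii

i → no match
ii → no match
iii → match
iv → no match — must end with "2"
v → no match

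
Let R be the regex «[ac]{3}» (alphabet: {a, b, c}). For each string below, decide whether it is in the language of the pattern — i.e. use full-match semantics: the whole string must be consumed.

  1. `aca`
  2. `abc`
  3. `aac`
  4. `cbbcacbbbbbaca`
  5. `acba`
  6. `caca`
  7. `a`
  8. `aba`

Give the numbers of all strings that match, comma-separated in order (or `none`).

1 → match
2 → no match
3 → match
4 → no match
5 → no match
6 → no match
7 → no match
8 → no match

1, 3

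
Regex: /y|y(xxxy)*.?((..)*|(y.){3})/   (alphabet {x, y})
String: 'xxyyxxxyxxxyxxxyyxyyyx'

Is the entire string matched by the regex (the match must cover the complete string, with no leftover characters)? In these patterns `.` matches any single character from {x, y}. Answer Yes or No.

Every match must start with 'y', but 'xxyyxxxyxxxyxxxyyxyyyx' does not.

No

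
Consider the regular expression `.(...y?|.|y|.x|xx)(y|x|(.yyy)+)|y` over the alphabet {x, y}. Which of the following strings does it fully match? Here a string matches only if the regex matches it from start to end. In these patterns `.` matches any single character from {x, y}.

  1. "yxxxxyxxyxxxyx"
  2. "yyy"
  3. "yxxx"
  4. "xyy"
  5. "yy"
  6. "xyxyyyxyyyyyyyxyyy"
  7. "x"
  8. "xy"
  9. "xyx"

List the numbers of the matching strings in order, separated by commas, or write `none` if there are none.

1 → no match
2 → match
3 → match
4 → match
5 → no match
6 → match
7 → no match
8 → no match
9 → match

2, 3, 4, 6, 9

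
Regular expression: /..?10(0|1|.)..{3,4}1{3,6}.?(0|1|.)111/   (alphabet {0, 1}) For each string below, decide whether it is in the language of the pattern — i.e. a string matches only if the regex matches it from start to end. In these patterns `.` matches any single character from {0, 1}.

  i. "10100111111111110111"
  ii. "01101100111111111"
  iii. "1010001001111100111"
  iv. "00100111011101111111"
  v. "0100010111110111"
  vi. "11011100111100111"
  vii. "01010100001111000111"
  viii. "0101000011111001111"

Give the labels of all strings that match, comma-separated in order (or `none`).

i → match
ii → match
iii → match
iv → no match
v → match
vi → match
vii → no match
viii → no match

i, ii, iii, v, vi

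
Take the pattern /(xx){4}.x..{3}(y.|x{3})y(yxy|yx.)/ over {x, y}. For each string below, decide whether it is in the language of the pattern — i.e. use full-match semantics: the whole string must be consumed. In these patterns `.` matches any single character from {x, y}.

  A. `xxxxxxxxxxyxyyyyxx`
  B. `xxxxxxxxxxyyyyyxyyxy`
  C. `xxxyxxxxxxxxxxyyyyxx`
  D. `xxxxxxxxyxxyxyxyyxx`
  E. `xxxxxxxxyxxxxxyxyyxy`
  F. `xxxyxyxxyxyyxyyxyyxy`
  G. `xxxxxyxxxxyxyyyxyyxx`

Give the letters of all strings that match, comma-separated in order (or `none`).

B, E

A → no match
B → match
C → no match
D → no match
E → match
F → no match
G → no match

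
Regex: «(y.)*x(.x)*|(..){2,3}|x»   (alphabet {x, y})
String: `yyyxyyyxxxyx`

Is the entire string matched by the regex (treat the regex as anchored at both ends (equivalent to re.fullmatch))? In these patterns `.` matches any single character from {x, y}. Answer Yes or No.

No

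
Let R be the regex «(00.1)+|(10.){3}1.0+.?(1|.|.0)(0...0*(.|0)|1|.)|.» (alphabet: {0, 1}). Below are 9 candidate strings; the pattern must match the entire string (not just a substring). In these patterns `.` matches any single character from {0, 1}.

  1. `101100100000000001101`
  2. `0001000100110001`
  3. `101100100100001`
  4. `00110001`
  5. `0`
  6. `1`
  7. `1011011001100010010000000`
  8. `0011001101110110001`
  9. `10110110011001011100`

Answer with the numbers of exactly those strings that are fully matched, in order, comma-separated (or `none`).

1 → no match
2 → match
3 → match
4 → match
5 → match
6 → match
7 → match
8 → no match
9 → match

2, 3, 4, 5, 6, 7, 9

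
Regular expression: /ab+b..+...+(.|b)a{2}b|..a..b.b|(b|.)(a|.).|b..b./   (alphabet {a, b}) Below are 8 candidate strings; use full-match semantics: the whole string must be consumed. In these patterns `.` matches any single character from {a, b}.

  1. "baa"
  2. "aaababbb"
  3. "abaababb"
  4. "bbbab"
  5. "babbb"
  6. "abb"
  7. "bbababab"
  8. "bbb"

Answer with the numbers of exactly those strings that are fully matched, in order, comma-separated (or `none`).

1 → match
2 → match
3 → no match
4 → no match
5 → match
6 → match
7 → match
8 → match

1, 2, 5, 6, 7, 8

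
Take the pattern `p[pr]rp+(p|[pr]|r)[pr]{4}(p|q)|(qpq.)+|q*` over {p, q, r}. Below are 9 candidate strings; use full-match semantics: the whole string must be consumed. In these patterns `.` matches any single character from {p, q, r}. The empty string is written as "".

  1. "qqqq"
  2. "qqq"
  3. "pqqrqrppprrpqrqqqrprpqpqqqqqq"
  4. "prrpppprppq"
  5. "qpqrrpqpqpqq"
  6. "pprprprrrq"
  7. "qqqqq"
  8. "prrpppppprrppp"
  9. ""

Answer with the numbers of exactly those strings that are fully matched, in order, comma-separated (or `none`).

1, 2, 4, 6, 7, 8, 9

1. "qqqq" → match
2. "qqq" → match
3 → no match
4. "prrpppprppq" → match
5. "qpqrrpqpqpqq" → no match
6. "pprprprrrq" → match
7. "qqqqq" → match
8 → match
9. "" → match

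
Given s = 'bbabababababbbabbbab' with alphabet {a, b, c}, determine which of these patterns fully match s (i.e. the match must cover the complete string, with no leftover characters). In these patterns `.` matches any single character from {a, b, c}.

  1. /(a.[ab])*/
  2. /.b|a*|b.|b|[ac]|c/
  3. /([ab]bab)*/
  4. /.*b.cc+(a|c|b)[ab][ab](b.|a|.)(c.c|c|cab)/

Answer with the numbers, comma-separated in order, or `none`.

1 → no match
2 → no match
3 → match
4 → no match

3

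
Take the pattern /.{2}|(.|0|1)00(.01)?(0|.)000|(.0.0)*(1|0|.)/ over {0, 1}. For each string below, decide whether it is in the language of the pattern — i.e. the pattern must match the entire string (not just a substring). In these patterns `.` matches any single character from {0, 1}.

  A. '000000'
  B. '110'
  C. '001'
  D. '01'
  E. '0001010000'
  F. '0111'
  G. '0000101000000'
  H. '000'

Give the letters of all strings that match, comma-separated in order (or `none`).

D, E, G

A → no match
B → no match
C → no match
D → match
E → match
F → no match
G → match
H → no match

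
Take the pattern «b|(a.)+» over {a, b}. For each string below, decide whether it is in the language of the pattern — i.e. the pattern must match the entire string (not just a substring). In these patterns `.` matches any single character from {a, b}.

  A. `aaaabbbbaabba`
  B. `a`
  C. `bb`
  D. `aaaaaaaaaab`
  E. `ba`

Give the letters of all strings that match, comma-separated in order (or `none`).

none

A → no match
B → no match
C → no match
D → no match
E → no match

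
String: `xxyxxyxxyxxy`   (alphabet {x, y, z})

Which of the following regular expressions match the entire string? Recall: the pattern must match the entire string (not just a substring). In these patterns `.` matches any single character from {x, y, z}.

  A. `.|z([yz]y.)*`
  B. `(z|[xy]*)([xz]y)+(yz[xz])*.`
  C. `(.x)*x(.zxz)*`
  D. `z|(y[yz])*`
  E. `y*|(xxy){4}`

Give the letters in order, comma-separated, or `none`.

A → no match
B → no match
C → no match
D → no match
E → match

E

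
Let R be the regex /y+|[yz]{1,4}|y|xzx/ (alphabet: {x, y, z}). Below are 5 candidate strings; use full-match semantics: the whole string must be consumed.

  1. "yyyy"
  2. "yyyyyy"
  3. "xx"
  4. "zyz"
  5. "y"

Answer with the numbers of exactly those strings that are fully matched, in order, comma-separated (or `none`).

1. "yyyy" → match
2. "yyyyyy" → match
3. "xx" → no match
4. "zyz" → match
5. "y" → match

1, 2, 4, 5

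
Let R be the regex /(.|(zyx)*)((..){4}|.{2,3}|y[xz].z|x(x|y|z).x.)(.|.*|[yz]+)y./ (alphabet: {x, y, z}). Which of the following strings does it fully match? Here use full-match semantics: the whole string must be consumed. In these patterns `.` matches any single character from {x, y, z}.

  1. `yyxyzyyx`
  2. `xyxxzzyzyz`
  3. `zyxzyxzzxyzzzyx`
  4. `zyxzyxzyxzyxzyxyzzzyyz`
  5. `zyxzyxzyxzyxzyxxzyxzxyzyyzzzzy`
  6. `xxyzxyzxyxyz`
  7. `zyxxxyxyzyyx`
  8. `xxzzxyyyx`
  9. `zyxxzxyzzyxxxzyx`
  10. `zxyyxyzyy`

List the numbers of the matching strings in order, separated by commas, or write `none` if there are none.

1 → match
2 → match
3 → match
4 → match
5 → no match
6 → match
7 → match
8 → match
9 → match
10 → match

1, 2, 3, 4, 6, 7, 8, 9, 10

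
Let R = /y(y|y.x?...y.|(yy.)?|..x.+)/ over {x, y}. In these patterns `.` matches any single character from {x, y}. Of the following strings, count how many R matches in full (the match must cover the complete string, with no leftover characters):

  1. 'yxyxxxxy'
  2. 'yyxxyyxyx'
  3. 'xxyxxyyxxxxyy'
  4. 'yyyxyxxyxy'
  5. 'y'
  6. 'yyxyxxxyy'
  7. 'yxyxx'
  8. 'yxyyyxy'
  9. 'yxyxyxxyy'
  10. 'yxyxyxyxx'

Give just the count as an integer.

7

1 → match
2 → match
3 → no match — must start with 'y'
4 → match
5 → match
6 → no match
7 → match
8 → no match
9 → match
10 → match
Total matched: 7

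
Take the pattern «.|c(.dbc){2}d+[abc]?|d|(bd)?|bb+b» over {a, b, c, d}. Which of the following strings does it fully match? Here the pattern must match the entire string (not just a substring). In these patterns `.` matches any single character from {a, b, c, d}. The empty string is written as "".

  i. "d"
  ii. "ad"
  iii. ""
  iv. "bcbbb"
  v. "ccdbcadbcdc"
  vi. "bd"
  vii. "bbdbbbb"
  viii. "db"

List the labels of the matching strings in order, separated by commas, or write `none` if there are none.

i, iii, v, vi

i → match
ii → no match
iii → match
iv → no match
v → match
vi → match
vii → no match
viii → no match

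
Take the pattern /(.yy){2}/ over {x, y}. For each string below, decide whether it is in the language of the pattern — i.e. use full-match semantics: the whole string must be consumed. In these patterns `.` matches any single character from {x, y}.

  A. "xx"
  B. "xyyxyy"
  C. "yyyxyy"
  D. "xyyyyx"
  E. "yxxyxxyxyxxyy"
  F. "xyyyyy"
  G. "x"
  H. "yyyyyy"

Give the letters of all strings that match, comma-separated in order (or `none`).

A → no match — must end with "yy"
B → match
C → match
D → no match — must end with "yy"
E → no match
F → match
G → no match — must end with "yy"
H → match

B, C, F, H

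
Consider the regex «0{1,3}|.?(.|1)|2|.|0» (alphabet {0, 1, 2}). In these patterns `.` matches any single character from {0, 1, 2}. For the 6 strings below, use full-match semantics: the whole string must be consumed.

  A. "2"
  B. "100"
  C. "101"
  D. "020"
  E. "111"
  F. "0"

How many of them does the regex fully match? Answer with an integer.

2

A → match
B → no match
C → no match
D → no match
E → no match
F → match
Total matched: 2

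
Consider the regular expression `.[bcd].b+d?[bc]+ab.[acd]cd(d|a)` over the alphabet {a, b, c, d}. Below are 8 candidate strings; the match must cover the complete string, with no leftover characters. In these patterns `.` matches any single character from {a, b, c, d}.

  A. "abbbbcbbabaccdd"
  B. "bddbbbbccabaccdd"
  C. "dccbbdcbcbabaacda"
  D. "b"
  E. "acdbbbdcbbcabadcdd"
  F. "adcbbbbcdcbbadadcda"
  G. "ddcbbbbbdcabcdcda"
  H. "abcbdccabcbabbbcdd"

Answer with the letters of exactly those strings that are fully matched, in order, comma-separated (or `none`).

A, B, C, E, G

A → match
B → match
C → match
D → no match
E → match
F → no match
G → match
H → no match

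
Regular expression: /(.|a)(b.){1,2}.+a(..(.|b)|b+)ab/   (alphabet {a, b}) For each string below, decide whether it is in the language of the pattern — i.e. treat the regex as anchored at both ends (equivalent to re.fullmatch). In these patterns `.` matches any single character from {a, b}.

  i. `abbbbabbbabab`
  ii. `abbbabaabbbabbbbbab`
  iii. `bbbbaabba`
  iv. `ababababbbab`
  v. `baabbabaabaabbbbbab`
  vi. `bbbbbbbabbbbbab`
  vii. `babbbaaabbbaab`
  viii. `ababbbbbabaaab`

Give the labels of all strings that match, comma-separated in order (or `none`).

i, ii, iv, vi, viii

i → match
ii → match
iii → no match — must end with `ab`
iv → match
v → no match
vi → match
vii → no match
viii → match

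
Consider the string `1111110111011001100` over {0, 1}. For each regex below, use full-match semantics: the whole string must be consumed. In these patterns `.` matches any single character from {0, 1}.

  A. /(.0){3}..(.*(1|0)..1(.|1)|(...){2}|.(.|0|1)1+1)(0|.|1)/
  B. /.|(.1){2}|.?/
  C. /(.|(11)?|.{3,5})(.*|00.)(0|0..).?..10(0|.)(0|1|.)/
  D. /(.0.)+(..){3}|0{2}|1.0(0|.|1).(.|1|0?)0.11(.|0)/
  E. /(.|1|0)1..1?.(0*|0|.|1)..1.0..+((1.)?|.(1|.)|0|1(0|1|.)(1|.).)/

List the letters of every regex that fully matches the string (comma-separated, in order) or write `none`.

A → no match
B → no match
C → no match
D → no match
E → match

E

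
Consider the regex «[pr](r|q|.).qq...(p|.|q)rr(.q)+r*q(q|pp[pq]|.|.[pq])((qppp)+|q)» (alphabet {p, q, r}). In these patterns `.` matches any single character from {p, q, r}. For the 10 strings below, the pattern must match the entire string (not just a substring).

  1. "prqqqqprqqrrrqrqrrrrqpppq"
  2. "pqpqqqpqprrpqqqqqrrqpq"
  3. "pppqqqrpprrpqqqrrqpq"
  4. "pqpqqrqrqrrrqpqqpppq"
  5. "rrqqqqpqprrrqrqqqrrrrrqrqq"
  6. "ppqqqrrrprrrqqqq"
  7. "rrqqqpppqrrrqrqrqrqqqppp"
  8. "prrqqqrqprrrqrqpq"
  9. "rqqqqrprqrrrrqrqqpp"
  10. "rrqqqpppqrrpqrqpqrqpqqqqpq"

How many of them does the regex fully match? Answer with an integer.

1 → no match
2 → match
3 → match
4 → match
5 → match
6 → match
7 → match
8 → match
9 → no match
10 → match
Total matched: 8

8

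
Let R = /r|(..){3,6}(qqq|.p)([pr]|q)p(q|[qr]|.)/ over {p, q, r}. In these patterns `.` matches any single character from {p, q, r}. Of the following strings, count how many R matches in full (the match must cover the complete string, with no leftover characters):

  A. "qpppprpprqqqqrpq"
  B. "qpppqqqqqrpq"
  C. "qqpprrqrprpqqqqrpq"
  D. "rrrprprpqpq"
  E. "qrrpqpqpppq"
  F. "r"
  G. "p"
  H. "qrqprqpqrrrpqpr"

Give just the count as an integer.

7

A → match
B → match
C → match
D → match
E → match
F → match
G → no match
H → match
Total matched: 7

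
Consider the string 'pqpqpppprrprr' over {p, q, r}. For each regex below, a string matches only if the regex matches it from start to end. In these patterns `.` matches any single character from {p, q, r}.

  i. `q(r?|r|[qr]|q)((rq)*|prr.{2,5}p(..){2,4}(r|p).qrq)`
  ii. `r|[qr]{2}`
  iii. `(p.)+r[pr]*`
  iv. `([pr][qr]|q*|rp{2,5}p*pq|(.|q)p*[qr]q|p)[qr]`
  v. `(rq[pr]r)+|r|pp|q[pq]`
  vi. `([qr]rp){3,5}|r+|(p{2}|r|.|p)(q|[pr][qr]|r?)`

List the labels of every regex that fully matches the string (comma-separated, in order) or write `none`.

iii

i → no match — must start with 'q'
ii → no match
iii → match
iv → no match
v → no match
vi → no match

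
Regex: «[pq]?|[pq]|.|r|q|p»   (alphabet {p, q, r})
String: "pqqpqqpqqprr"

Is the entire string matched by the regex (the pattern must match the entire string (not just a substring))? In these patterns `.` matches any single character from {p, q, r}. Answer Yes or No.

No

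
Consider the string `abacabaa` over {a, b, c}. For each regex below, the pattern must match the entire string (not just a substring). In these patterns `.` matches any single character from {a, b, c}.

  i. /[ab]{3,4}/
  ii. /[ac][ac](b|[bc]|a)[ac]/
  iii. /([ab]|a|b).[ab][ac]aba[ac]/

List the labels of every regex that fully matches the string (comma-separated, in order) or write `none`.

i → no match
ii → no match
iii → match

iii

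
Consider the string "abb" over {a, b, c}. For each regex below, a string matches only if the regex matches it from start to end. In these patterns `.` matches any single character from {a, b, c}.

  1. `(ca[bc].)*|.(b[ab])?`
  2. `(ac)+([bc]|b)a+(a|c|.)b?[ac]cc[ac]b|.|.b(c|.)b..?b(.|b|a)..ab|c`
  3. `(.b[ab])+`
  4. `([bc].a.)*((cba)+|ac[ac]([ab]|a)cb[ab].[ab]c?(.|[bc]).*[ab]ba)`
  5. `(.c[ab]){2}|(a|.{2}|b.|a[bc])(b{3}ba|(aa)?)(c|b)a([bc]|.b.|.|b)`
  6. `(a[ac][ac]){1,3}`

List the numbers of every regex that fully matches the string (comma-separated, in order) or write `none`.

1, 3

1 → match
2 → no match
3 → match
4 → no match
5 → no match
6 → no match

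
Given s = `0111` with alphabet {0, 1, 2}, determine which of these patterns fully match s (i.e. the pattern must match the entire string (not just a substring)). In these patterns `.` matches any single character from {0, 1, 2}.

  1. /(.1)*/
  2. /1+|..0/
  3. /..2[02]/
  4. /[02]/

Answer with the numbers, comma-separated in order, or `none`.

1 → match
2 → no match
3 → no match
4 → no match

1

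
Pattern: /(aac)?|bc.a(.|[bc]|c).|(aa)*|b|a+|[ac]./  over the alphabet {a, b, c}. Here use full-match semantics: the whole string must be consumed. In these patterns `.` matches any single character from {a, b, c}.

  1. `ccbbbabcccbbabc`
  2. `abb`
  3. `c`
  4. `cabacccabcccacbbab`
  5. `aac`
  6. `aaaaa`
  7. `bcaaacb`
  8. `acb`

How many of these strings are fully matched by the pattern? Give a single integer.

2

1 → no match
2 → no match
3 → no match
4 → no match
5 → match
6 → match
7 → no match
8 → no match
Total matched: 2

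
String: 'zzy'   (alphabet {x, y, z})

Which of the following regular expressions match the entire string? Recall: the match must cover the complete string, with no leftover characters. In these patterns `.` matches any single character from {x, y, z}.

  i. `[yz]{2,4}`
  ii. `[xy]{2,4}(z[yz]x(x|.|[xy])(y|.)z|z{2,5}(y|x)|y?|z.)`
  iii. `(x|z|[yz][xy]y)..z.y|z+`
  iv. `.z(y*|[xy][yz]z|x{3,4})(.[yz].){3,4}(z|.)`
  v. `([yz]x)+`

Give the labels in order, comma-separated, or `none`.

i → match
ii → no match
iii → no match
iv → no match
v → no match — must end with 'x'

i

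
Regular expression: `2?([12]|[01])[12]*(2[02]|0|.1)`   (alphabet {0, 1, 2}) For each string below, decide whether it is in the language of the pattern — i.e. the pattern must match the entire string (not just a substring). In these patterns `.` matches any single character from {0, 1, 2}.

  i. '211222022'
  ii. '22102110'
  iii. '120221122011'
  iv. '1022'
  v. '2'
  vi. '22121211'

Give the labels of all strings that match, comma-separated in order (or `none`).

i. '211222022' → no match
ii. '22102110' → no match
iii. '120221122011' → no match
iv. '1022' → no match
v. '2' → no match
vi. '22121211' → match

vi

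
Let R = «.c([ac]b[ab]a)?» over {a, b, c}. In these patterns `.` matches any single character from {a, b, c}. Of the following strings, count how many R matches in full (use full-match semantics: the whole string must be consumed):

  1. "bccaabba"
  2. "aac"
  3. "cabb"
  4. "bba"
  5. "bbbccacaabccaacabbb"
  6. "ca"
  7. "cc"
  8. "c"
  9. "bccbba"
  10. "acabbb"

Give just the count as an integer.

2

1 → no match
2 → no match
3 → no match
4 → no match
5 → no match
6 → no match
7 → match
8 → no match
9 → match
10 → no match
Total matched: 2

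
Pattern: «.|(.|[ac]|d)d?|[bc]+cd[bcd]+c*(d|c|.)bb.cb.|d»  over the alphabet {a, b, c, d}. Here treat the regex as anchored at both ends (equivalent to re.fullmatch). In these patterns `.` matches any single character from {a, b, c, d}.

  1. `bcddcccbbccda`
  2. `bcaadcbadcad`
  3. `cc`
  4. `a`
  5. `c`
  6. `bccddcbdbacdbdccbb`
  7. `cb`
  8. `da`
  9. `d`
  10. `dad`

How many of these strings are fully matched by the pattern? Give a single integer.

3

1 → no match
2 → no match
3 → no match
4 → match
5 → match
6 → no match
7 → no match
8 → no match
9 → match
10 → no match
Total matched: 3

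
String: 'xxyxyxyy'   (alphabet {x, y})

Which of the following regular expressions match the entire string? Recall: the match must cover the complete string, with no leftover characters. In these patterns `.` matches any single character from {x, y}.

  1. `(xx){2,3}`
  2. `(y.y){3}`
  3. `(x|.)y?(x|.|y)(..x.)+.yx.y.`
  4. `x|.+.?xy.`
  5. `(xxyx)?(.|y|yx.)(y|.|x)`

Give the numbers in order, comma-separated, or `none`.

4, 5

1 → no match — must end with 'xx'
2 → no match — must start with 'y'
3 → no match
4 → match
5 → match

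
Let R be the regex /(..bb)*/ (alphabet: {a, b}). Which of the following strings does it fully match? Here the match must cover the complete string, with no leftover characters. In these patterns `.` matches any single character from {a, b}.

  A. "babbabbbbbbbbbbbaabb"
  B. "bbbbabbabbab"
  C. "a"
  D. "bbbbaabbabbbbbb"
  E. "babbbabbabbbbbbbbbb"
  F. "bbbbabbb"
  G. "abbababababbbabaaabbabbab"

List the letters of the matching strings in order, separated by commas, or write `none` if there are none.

A, F

A → match
B → no match
C → no match
D → no match
E → no match
F → match
G → no match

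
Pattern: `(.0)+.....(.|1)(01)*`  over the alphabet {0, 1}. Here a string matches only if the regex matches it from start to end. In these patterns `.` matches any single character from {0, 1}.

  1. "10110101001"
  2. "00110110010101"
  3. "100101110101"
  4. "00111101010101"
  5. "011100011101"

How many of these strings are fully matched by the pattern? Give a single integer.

1 → no match
2 → match
3 → match
4 → match
5 → no match
Total matched: 3

3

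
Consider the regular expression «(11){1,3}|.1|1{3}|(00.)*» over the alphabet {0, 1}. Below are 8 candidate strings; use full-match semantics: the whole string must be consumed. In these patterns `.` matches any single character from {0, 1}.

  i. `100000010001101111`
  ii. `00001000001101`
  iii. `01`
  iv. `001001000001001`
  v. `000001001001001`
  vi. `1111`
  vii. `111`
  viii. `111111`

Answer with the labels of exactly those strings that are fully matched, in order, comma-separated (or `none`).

i → no match
ii → no match
iii. `01` → match
iv → match
v → match
vi. `1111` → match
vii. `111` → match
viii. `111111` → match

iii, iv, v, vi, vii, viii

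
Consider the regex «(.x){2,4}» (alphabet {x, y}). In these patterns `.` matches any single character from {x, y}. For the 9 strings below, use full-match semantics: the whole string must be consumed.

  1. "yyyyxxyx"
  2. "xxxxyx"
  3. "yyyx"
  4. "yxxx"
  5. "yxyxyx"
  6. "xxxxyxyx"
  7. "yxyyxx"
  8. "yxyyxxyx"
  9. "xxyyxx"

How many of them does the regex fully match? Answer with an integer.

4

1 → no match
2 → match
3 → no match
4 → match
5 → match
6 → match
7 → no match
8 → no match
9 → no match
Total matched: 4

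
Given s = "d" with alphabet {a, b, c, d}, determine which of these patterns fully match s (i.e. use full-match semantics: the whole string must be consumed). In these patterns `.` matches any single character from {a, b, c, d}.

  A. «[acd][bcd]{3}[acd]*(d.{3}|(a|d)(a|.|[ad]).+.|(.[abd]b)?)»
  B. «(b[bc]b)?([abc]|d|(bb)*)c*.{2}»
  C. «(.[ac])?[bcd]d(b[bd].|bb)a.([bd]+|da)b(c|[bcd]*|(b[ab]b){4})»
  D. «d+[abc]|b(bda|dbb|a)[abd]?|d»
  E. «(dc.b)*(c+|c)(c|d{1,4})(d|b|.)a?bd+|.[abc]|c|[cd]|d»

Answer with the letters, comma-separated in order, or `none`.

A → no match
B → no match
C → no match
D → match
E → match

D, E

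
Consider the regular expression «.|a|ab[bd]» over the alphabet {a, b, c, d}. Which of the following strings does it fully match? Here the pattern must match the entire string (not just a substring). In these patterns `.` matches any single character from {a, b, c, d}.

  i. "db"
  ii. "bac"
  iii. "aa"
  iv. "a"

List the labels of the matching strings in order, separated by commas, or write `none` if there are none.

i → no match
ii → no match
iii → no match
iv → match

iv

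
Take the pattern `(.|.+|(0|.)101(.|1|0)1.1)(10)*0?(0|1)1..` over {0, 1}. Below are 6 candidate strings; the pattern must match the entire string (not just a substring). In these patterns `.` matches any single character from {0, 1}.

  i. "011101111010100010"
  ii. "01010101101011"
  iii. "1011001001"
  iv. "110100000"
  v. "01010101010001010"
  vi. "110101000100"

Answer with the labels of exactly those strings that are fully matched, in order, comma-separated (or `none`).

i → no match
ii → no match
iii → no match
iv → no match
v → no match
vi → match

vi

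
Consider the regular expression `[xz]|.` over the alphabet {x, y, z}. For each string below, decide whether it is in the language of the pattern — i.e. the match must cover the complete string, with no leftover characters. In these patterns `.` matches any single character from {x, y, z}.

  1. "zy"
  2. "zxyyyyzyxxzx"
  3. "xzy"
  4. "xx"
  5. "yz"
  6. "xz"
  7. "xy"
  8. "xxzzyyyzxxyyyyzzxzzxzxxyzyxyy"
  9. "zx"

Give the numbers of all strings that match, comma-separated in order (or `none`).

1 → no match
2 → no match
3 → no match
4 → no match
5 → no match
6 → no match
7 → no match
8 → no match
9 → no match

none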